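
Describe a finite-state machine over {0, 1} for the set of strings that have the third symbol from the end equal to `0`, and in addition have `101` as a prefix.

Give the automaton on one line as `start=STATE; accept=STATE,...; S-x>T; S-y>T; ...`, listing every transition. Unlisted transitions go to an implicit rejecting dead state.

start=s0; accept=s5,s6,s10,s11; s0-0>s1; s0-1>s2; s1-0>s1; s1-1>s1; s2-0>s3; s2-1>s1; s3-0>s1; s3-1>s4; s4-0>s5; s4-1>s6; s5-0>s7; s5-1>s4; s6-0>s8; s6-1>s9; s7-0>s10; s7-1>s11; s8-0>s7; s8-1>s4; s9-0>s8; s9-1>s9; s10-0>s10; s10-1>s11; s11-0>s5; s11-1>s6

Handle the two conditions separately and then intersect. One (15 states) tracks the last 3 symbols read; the other (5 states) tracks whether the input so far still matches the prefix `101`. Each combined state is a pair, one component from each; accept when both components accept. Minimizing collapses redundant product states.
With 12 states:
          0    1  
>  s0     s1   s2 
   s1     s1   s1 
   s2     s3   s1 
   s3     s1   s4 
   s4     s5   s6 
 * s5     s7   s4 
 * s6     s8   s9 
   s7    s10  s11 
   s8     s7   s4 
   s9     s8   s9 
 * s10   s10  s11 
 * s11    s5   s6 
(> = start, * = accepting)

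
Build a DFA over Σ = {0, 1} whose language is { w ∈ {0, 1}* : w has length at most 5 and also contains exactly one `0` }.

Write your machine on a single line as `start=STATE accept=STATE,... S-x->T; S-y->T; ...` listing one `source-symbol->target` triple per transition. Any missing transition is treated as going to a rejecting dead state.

Run two small machines in parallel and take their product. One (7 states) tracks the input length, saturating at 6; the other (3 states) tracks the count of `0`s, saturating at 2. Each combined state is a pair, one component from each; accept when both components accept. Equivalent product states are then merged.
       0  1 
>  A   B  C 
 * B   D  E 
   C   E  F 
   D   D  D 
 * E   D  G 
   F   G  H 
 * G   D  I 
   H   I  J 
 * I   D  K 
   J   K  D 
 * K   D  D 
(> = start, * = accepting)

start=A; accept=B,E,G,I,K; A-0->B; A-1->C; B-0->D; B-1->E; C-0->E; C-1->F; D-0->D; D-1->D; E-0->D; E-1->G; F-0->G; F-1->H; G-0->D; G-1->I; H-0->I; H-1->J; I-0->D; I-1->K; J-0->K; J-1->D; K-0->D; K-1->D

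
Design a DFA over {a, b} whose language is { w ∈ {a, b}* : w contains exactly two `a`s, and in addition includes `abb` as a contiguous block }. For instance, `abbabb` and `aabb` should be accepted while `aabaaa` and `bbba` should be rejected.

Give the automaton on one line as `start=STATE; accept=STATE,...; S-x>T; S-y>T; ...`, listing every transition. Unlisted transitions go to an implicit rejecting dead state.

Run two small machines in parallel and take their product. One (4 states) tracks the count of `a`s, saturating at 3; the other (4 states) tracks whether and how much of `abb` has been seen. Each combined state is a pair, one component from each; accept when both components accept. After merging equivalent states the machine shrinks.
        a   b  
>  s0   s1  s0 
   s1   s2  s3 
   s2   s4  s5 
   s3   s2  s6 
   s4   s4  s4 
   s5   s4  s7 
   s6   s7  s6 
 * s7   s4  s7 
(> = start, * = accepting)

start=s0; accept=s7; s0-a>s1; s0-b>s0; s1-a>s2; s1-b>s3; s2-a>s4; s2-b>s5; s3-a>s2; s3-b>s6; s4-a>s4; s4-b>s4; s5-a>s4; s5-b>s7; s6-a>s7; s6-b>s6; s7-a>s4; s7-b>s7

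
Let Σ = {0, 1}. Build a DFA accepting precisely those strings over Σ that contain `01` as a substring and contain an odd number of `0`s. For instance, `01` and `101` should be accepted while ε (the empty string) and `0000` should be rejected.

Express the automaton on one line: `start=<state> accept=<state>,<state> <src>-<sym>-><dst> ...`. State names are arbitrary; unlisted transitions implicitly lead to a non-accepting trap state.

Handle the two conditions separately and then intersect. The first has 3 states tracking whether and how much of `01` has been seen; the second has 2 states tracking the count of `0`s modulo 2. A product state is a pair (one from each), accepting exactly when both do.
A 5-state machine:
        0   1  
>  q0   q1  q0 
   q1   q2  q3 
   q2   q1  q4 
 * q3   q4  q3 
   q4   q3  q4 
(> = start, * = accepting)

start=q0 accept=q3 q0-0->q1 q0-1->q0 q1-0->q2 q1-1->q3 q2-0->q1 q2-1->q4 q3-0->q4 q3-1->q3 q4-0->q3 q4-1->q4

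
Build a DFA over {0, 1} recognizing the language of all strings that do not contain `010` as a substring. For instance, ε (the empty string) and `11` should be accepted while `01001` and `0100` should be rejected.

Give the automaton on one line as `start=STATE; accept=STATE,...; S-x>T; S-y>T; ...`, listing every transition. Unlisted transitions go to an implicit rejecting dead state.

Track partial matches of the forbidden pattern `010`. State D is a dead state reached once `010` has occurred; every other state accepts. A means no part of `010` is currently matched.
A 4-state machine:
       0  1 
>* A   B  A 
 * B   B  C 
 * C   D  A 
   D   D  D 
(> = start, * = accepting)

start=A; accept=A,B,C; A-0>B; A-1>A; B-0>B; B-1>C; C-0>D; C-1>A; D-0>D; D-1>D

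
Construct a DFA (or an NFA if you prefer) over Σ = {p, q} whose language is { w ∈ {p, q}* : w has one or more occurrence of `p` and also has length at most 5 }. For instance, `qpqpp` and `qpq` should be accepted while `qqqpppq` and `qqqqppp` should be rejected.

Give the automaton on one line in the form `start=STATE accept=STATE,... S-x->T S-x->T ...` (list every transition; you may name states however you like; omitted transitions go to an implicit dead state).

start=S0 accept=S1,S3,S4,S6,S7,S9,S10,S12,S13 S0-p->S1 S0-q->S2 S1-p->S3 S1-q->S4 S2-p->S4 S2-q->S5 S3-p->S6 S3-q->S6 S4-p->S6 S4-q->S7 S5-p->S7 S5-q->S8 S6-p->S9 S6-q->S9 S7-p->S9 S7-q->S10 S8-p->S10 S8-q->S11 S9-p->S12 S9-q->S12 S10-p->S12 S10-q->S13 S11-p->S13 S11-q->S14 S12-p->S15 S12-q->S15 S13-p->S15 S13-q->S16 S14-p->S16 S14-q->S17 S15-p->S15 S15-q->S15 S16-p->S15 S16-q->S16 S17-p->S16 S17-q->S17

Build one automaton per condition and run them in lockstep. The first has 3 states tracking the count of `p`s, saturating at 2; the second has 7 states tracking the input length, saturating at 6. A product state is a pair (one from each), accepting exactly when both do.
An 18-state machine:
          p    q  
>  S0     S1   S2 
 * S1     S3   S4 
   S2     S4   S5 
 * S3     S6   S6 
 * S4     S6   S7 
   S5     S7   S8 
 * S6     S9   S9 
 * S7     S9  S10 
   S8    S10  S11 
 * S9    S12  S12 
 * S10   S12  S13 
   S11   S13  S14 
 * S12   S15  S15 
 * S13   S15  S16 
   S14   S16  S17 
   S15   S15  S15 
   S16   S15  S16 
   S17   S16  S17 
(> = start, * = accepting)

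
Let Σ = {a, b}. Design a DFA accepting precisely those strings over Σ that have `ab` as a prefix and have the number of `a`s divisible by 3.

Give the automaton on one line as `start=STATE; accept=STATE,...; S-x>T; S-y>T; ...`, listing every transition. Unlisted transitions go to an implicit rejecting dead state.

Build one automaton per condition and run them in lockstep. The first has 4 states tracking whether the input so far still matches the prefix `ab`; the second has 3 states tracking the count of `a`s modulo 3. A product state is a pair (one from each), accepting exactly when both do. Minimizing collapses redundant product states.
6 states suffice.
        a   b  
>  S0   S1  S2 
   S1   S2  S3 
   S2   S2  S2 
   S3   S4  S3 
   S4   S5  S4 
 * S5   S3  S5 
(> = start, * = accepting)

start=S0; accept=S5; S0-a>S1; S0-b>S2; S1-a>S2; S1-b>S3; S2-a>S2; S2-b>S2; S3-a>S4; S3-b>S3; S4-a>S5; S4-b>S4; S5-a>S3; S5-b>S5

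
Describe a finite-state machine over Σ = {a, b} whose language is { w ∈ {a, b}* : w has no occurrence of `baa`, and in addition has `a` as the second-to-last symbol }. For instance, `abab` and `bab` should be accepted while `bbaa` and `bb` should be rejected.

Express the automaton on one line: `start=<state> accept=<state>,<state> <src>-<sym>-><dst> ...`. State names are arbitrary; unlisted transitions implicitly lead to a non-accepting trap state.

start=q0 accept=q3,q4 q0-a->q1 q0-b->q2 q1-a->q3 q1-b->q4 q2-a->q5 q2-b->q6 q3-a->q3 q3-b->q4 q4-a->q5 q4-b->q6 q5-a->q7 q5-b->q4 q6-a->q5 q6-b->q6 q7-a->q7 q7-b->q8 q8-a->q9 q8-b->q10 q9-a->q7 q9-b->q8 q10-a->q9 q10-b->q10

Handle the two conditions separately and then intersect. The first has 4 states tracking partial matches of the forbidden pattern `baa`; the second has 7 states tracking the last 2 symbols read. A product state is a pair (one from each), accepting exactly when both do.
With 11 states:
          a    b  
>  q0     q1   q2 
   q1     q3   q4 
   q2     q5   q6 
 * q3     q3   q4 
 * q4     q5   q6 
   q5     q7   q4 
   q6     q5   q6 
   q7     q7   q8 
   q8     q9  q10 
   q9     q7   q8 
   q10    q9  q10 
(> = start, * = accepting)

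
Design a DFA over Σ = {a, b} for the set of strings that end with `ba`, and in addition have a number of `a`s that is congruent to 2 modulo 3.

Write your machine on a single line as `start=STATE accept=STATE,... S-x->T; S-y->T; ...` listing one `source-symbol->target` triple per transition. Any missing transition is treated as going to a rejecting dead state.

Run two small machines in parallel and take their product. The first has 3 states tracking how much of the suffix `ba` has currently been matched; the second has 3 states tracking the count of `a`s modulo 3. A product state is a pair (one from each), accepting exactly when both do. After merging equivalent states the machine shrinks.
5 states suffice.
        a   b  
>  s0   s1  s0 
   s1   s2  s3 
   s2   s0  s2 
   s3   s4  s3 
 * s4   s0  s2 
(> = start, * = accepting)

start=s0; accept=s4; s0-a->s1; s0-b->s0; s1-a->s2; s1-b->s3; s2-a->s0; s2-b->s2; s3-a->s4; s3-b->s3; s4-a->s0; s4-b->s2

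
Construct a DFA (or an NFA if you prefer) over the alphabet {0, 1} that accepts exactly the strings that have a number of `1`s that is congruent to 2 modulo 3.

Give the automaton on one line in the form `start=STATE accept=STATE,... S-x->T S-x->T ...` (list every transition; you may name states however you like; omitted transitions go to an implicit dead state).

start=s0 accept=s2 s0-0->s0 s0-1->s1 s1-0->s1 s1-1->s2 s2-0->s2 s2-1->s0

Keep the running count of `1`s modulo 3: each `1` advances along the cycle s0 → s1 → s2 → s0 while other symbols loop. Accept at s2.
        0   1  
>  s0   s0  s1 
   s1   s1  s2 
 * s2   s2  s0 
(> = start, * = accepting)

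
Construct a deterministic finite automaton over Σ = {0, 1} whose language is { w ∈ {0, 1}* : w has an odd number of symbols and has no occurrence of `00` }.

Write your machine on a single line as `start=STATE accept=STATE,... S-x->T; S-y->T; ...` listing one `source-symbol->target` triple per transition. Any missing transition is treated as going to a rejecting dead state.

start=A; accept=B,C; A-0->B; A-1->C; B-0->D; B-1->A; C-0->E; C-1->A; D-0->F; D-1->F; E-0->F; E-1->C; F-0->D; F-1->D

Handle the two conditions separately and then intersect. One (2 states) tracks the input length modulo 2; the other (3 states) tracks partial matches of the forbidden pattern `00`. Each combined state is a pair, one component from each; accept when both components accept.
With 6 states:
       0  1 
>  A   B  C 
 * B   D  A 
 * C   E  A 
   D   F  F 
   E   F  C 
   F   D  D 
(> = start, * = accepting)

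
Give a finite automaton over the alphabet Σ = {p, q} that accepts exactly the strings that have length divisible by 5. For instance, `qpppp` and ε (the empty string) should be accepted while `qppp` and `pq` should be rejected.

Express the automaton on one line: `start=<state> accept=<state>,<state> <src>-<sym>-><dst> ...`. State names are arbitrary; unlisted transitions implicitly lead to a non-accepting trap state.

start=A accept=A A-p->B A-q->B B-p->C B-q->C C-p->D C-q->D D-p->E D-q->E E-p->A E-q->A

Count input length modulo 5: every symbol advances one step around the cycle A → B → C → D → E → A. Accept at A.
With 5 states:
       p  q 
>* A   B  B 
   B   C  C 
   C   D  D 
   D   E  E 
   E   A  A 
(> = start, * = accepting)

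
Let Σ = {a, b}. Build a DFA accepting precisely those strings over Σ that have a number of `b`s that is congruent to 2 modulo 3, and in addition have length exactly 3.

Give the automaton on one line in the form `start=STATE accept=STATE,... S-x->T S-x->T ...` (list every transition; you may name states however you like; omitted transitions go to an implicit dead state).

Build one automaton per condition and run them in lockstep. The first has 3 states tracking the count of `b`s modulo 3; the second has 5 states tracking the input length, saturating at 4. A product state is a pair (one from each), accepting exactly when both do. Equivalent product states are then merged.
        a   b  
>  q0   q1  q2 
   q1   q3  q4 
   q2   q4  q5 
   q3   q3  q3 
   q4   q3  q6 
   q5   q6  q3 
 * q6   q3  q3 
(> = start, * = accepting)

start=q0 accept=q6 q0-a->q1 q0-b->q2 q1-a->q3 q1-b->q4 q2-a->q4 q2-b->q5 q3-a->q3 q3-b->q3 q4-a->q3 q4-b->q6 q5-a->q6 q5-b->q3 q6-a->q3 q6-b->q3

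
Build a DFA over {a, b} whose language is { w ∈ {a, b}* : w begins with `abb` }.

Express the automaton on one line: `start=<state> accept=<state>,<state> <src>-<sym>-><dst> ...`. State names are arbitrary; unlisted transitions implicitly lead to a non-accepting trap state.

Walk along `abb` while the input agrees: from q0 take `a` to q1, and so on. Any deviation drops to the rejecting sink q4. Once q3 is reached the prefix is confirmed and every continuation is accepted.
With 5 states:
        a   b  
>  q0   q1  q4 
   q1   q4  q2 
   q2   q4  q3 
 * q3   q3  q3 
   q4   q4  q4 
(> = start, * = accepting)

start=q0 accept=q3 q0-a->q1 q0-b->q4 q1-a->q4 q1-b->q2 q2-a->q4 q2-b->q3 q3-a->q3 q3-b->q3 q4-a->q4 q4-b->q4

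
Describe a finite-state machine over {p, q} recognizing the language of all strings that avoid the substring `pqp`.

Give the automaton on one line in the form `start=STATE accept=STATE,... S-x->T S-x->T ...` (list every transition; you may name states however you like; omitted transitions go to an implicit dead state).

This is the complement of 'contains `pqp`'. Use the same substring-matching states — s0 through s3 holding how much of `pqp` has just been matched — but flip the accepting set: everything except the trap s3 accepts.
4 states suffice.
        p   q  
>* s0   s1  s0 
 * s1   s1  s2 
 * s2   s3  s0 
   s3   s3  s3 
(> = start, * = accepting)

start=s0 accept=s0,s1,s2 s0-p->s1 s0-q->s0 s1-p->s1 s1-q->s2 s2-p->s3 s2-q->s0 s3-p->s3 s3-q->s3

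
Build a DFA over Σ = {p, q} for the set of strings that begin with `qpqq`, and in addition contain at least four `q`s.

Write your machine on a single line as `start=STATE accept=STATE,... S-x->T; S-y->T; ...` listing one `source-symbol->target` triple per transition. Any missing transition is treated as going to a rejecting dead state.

Run two small machines in parallel and take their product. The first has 6 states tracking whether the input so far still matches the prefix `qpqq`; the second has 6 states tracking the count of `q`s, saturating at 5. A product state is a pair (one from each), accepting exactly when both do. Equivalent product states are then merged.
With 7 states:
       p  q 
>  A   B  C 
   B   B  B 
   C   D  B 
   D   B  E 
   E   B  F 
   F   F  G 
 * G   G  G 
(> = start, * = accepting)

start=A; accept=G; A-p->B; A-q->C; B-p->B; B-q->B; C-p->D; C-q->B; D-p->B; D-q->E; E-p->B; E-q->F; F-p->F; F-q->G; G-p->G; G-q->G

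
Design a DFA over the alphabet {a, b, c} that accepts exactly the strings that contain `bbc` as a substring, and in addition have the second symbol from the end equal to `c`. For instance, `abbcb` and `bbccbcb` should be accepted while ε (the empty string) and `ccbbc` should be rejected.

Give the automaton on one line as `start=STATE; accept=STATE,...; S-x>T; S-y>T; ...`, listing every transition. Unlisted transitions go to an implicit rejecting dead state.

start=q0; accept=q4,q5; q0-a>q0; q0-b>q1; q0-c>q0; q1-a>q0; q1-b>q2; q1-c>q0; q2-a>q0; q2-b>q2; q2-c>q3; q3-a>q4; q3-b>q4; q3-c>q5; q4-a>q6; q4-b>q6; q4-c>q3; q5-a>q4; q5-b>q4; q5-c>q5; q6-a>q6; q6-b>q6; q6-c>q3

Build one automaton per condition and run them in lockstep. One (4 states) tracks whether and how much of `bbc` has been seen; the other (13 states) tracks the last 2 symbols read. Each combined state is a pair, one component from each; accept when both components accept. Minimizing collapses redundant product states.
        a   b   c  
>  q0   q0  q1  q0 
   q1   q0  q2  q0 
   q2   q0  q2  q3 
   q3   q4  q4  q5 
 * q4   q6  q6  q3 
 * q5   q4  q4  q5 
   q6   q6  q6  q3 
(> = start, * = accepting)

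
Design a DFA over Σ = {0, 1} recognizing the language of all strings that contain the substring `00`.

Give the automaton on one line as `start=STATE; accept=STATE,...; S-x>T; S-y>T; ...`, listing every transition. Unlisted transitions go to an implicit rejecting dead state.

States A..B record the length of the longest prefix of `00` that matches the current input suffix. Reaching C means `00` has been seen, and we stay there forever. Accept from C.
With 3 states:
       0  1 
>  A   B  A 
   B   C  A 
 * C   C  C 
(> = start, * = accepting)

start=A; accept=C; A-0>B; A-1>A; B-0>C; B-1>A; C-0>C; C-1>C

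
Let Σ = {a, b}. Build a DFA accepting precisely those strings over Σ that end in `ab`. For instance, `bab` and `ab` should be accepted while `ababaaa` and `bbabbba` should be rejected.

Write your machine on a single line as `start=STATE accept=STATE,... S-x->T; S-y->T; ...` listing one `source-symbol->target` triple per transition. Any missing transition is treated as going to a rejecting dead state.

start=q0; accept=q2; q0-a->q1; q0-b->q0; q1-a->q1; q1-b->q2; q2-a->q1; q2-b->q0

Remember how much of `ab` the current input suffix matches. State q0 means no match yet; q1 means the last symbol is `a`; q2 means the last 2 symbols are `ab`. Only q2 accepts. On a mismatch, fall back to the longest proper suffix that is still a prefix of `ab`.
With 3 states:
        a   b  
>  q0   q1  q0 
   q1   q1  q2 
 * q2   q1  q0 
(> = start, * = accepting)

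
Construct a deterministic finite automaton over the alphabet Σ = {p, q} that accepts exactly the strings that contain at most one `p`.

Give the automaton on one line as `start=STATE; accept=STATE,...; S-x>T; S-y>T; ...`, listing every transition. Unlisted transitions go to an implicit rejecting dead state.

start=S0; accept=S0,S1; S0-p>S1; S0-q>S0; S1-p>S2; S1-q>S1; S2-p>S2; S2-q>S2

Count `p`s, saturating at 2: state S0 means no `p` yet, S1 means one `p` seen, S2 means more than one. Each `p` increments (capped at S2); other symbols loop. Accept from {S0, S1}.
With 3 states:
        p   q  
>* S0   S1  S0 
 * S1   S2  S1 
   S2   S2  S2 
(> = start, * = accepting)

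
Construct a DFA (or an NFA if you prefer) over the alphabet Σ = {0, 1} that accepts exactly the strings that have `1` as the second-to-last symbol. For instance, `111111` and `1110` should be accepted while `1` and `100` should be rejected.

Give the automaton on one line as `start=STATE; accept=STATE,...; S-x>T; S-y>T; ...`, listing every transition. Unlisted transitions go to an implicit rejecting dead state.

Because acceptance depends on a position counted from the end, the machine has to buffer the most recent 2 symbols. Make each state the string of the last up-to-2 symbols read; on input `x` shift the window left and append `x`. Accept when the buffered window has length 2 and begins with `1`.
        0   1  
>  q0   q1  q2 
   q1   q3  q4 
   q2   q5  q6 
   q3   q3  q4 
   q4   q5  q6 
 * q5   q3  q4 
 * q6   q5  q6 
(> = start, * = accepting)

start=q0; accept=q5,q6; q0-0>q1; q0-1>q2; q1-0>q3; q1-1>q4; q2-0>q5; q2-1>q6; q3-0>q3; q3-1>q4; q4-0>q5; q4-1>q6; q5-0>q3; q5-1>q4; q6-0>q5; q6-1>q6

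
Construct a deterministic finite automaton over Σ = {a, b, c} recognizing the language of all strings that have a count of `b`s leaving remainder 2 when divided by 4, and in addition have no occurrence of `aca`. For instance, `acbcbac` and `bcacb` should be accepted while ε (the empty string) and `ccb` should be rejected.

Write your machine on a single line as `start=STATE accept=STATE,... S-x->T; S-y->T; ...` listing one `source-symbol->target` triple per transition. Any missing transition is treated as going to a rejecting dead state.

start=s0; accept=s5,s8,s10; s0-a->s1; s0-b->s2; s0-c->s0; s1-a->s1; s1-b->s2; s1-c->s3; s2-a->s4; s2-b->s5; s2-c->s2; s3-a->s6; s3-b->s2; s3-c->s0; s4-a->s4; s4-b->s5; s4-c->s7; s5-a->s8; s5-b->s9; s5-c->s5; s6-a->s6; s6-b->s6; s6-c->s6; s7-a->s6; s7-b->s5; s7-c->s2; s8-a->s8; s8-b->s9; s8-c->s10; s9-a->s11; s9-b->s0; s9-c->s9; s10-a->s6; s10-b->s9; s10-c->s5; s11-a->s11; s11-b->s0; s11-c->s12; s12-a->s6; s12-b->s0; s12-c->s9

Run two small machines in parallel and take their product. One (4 states) tracks the count of `b`s modulo 4; the other (4 states) tracks partial matches of the forbidden pattern `aca`. Each combined state is a pair, one component from each; accept when both components accept. Minimizing collapses redundant product states.
          a    b    c  
>  s0     s1   s2   s0 
   s1     s1   s2   s3 
   s2     s4   s5   s2 
   s3     s6   s2   s0 
   s4     s4   s5   s7 
 * s5     s8   s9   s5 
   s6     s6   s6   s6 
   s7     s6   s5   s2 
 * s8     s8   s9  s10 
   s9    s11   s0   s9 
 * s10    s6   s9   s5 
   s11   s11   s0  s12 
   s12    s6   s0   s9 
(> = start, * = accepting)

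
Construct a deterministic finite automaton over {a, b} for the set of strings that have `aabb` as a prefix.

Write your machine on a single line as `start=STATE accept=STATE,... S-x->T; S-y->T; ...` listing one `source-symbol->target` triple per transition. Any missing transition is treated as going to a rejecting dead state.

Check the first 4 symbols one by one: q0 through q3 record how many have matched `aabb` so far; any wrong symbol goes to the dead state q5. After all 4 match we enter the accepting sink q4.
6 states suffice.
        a   b  
>  q0   q1  q5 
   q1   q2  q5 
   q2   q5  q3 
   q3   q5  q4 
 * q4   q4  q4 
   q5   q5  q5 
(> = start, * = accepting)

start=q0; accept=q4; q0-a->q1; q0-b->q5; q1-a->q2; q1-b->q5; q2-a->q5; q2-b->q3; q3-a->q5; q3-b->q4; q4-a->q4; q4-b->q4; q5-a->q5; q5-b->q5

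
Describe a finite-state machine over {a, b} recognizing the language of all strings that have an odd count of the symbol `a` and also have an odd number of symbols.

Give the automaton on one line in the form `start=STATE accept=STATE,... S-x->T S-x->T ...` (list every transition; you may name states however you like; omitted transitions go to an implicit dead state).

Handle the two conditions separately and then intersect. The first has 2 states tracking the count of `a`s modulo 2; the second has 2 states tracking the input length modulo 2. A product state is a pair (one from each), accepting exactly when both do.
        a   b  
>  s0   s1  s2 
 * s1   s0  s3 
   s2   s3  s0 
   s3   s2  s1 
(> = start, * = accepting)

start=s0 accept=s1 s0-a->s1 s0-b->s2 s1-a->s0 s1-b->s3 s2-a->s3 s2-b->s0 s3-a->s2 s3-b->s1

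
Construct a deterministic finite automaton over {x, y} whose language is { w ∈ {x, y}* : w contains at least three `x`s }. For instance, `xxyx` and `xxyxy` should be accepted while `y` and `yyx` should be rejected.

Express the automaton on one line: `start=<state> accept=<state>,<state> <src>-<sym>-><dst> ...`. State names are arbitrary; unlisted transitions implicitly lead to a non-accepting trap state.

start=q0 accept=q3,q4 q0-x->q1 q0-y->q0 q1-x->q2 q1-y->q1 q2-x->q3 q2-y->q2 q3-x->q4 q3-y->q3 q4-x->q4 q4-y->q4

Count `x`s, saturating at 4: states q0 through q3 mean 0 through 3 `x`s seen; q4 means more than 3. Each `x` increments (capped at q4); other symbols loop. Accept from {q3, q4}.
A 5-state machine:
        x   y  
>  q0   q1  q0 
   q1   q2  q1 
   q2   q3  q2 
 * q3   q4  q3 
 * q4   q4  q4 
(> = start, * = accepting)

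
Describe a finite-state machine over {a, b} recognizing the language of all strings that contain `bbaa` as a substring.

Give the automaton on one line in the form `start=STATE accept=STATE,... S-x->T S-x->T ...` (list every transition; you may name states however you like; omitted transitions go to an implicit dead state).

Track how much of `bbaa` has been matched so far: state S0 is no progress, S4 is the absorbing accept state reached once `bbaa` has occurred. Intermediate states record partial matches; on a mismatch, fall back to the longest reusable overlap.
        a   b  
>  S0   S0  S1 
   S1   S0  S2 
   S2   S3  S2 
   S3   S4  S1 
 * S4   S4  S4 
(> = start, * = accepting)

start=S0 accept=S4 S0-a->S0 S0-b->S1 S1-a->S0 S1-b->S2 S2-a->S3 S2-b->S2 S3-a->S4 S3-b->S1 S4-a->S4 S4-b->S4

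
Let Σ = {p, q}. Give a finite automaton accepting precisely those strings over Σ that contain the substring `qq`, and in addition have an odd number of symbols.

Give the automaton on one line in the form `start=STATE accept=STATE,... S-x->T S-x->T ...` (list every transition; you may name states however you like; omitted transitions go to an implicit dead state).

start=s0 accept=s5 s0-p->s1 s0-q->s2 s1-p->s0 s1-q->s3 s2-p->s0 s2-q->s4 s3-p->s1 s3-q->s5 s4-p->s5 s4-q->s5 s5-p->s4 s5-q->s4

Handle the two conditions separately and then intersect. One (3 states) tracks whether and how much of `qq` has been seen; the other (2 states) tracks the input length modulo 2. Each combined state is a pair, one component from each; accept when both components accept.
6 states suffice.
        p   q  
>  s0   s1  s2 
   s1   s0  s3 
   s2   s0  s4 
   s3   s1  s5 
   s4   s5  s5 
 * s5   s4  s4 
(> = start, * = accepting)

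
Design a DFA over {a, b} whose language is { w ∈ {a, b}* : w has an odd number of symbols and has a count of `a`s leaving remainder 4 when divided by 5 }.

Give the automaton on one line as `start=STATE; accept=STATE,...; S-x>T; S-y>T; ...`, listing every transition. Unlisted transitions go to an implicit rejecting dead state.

Build one automaton per condition and run them in lockstep. One (2 states) tracks the input length modulo 2; the other (5 states) tracks the count of `a`s modulo 5. Each combined state is a pair, one component from each; accept when both components accept.
        a   b  
>  q0   q1  q2 
   q1   q3  q4 
   q2   q4  q0 
   q3   q5  q6 
   q4   q6  q1 
   q5   q7  q8 
   q6   q8  q3 
   q7   q2  q9 
   q8   q9  q5 
 * q9   q0  q7 
(> = start, * = accepting)

start=q0; accept=q9; q0-a>q1; q0-b>q2; q1-a>q3; q1-b>q4; q2-a>q4; q2-b>q0; q3-a>q5; q3-b>q6; q4-a>q6; q4-b>q1; q5-a>q7; q5-b>q8; q6-a>q8; q6-b>q3; q7-a>q2; q7-b>q9; q8-a>q9; q8-b>q5; q9-a>q0; q9-b>q7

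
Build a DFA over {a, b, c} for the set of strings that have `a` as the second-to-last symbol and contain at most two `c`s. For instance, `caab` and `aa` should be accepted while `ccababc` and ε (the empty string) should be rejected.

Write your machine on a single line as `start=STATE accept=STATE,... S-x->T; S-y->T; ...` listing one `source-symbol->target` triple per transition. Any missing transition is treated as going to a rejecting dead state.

start=q0; accept=q3,q4,q5,q8,q9,q12; q0-a->q1; q0-b->q0; q0-c->q2; q1-a->q3; q1-b->q4; q1-c->q5; q2-a->q6; q2-b->q2; q2-c->q7; q3-a->q3; q3-b->q4; q3-c->q5; q4-a->q1; q4-b->q0; q4-c->q2; q5-a->q6; q5-b->q2; q5-c->q7; q6-a->q8; q6-b->q5; q6-c->q9; q7-a->q10; q7-b->q7; q7-c->q11; q8-a->q8; q8-b->q5; q8-c->q9; q9-a->q10; q9-b->q7; q9-c->q11; q10-a->q12; q10-b->q9; q10-c->q11; q11-a->q11; q11-b->q11; q11-c->q11; q12-a->q12; q12-b->q9; q12-c->q11

Run two small machines in parallel and take their product. One (13 states) tracks the last 2 symbols read; the other (4 states) tracks the count of `c`s, saturating at 3. Each combined state is a pair, one component from each; accept when both components accept. Minimizing collapses redundant product states.
13 states suffice.
          a    b    c  
>  q0     q1   q0   q2 
   q1     q3   q4   q5 
   q2     q6   q2   q7 
 * q3     q3   q4   q5 
 * q4     q1   q0   q2 
 * q5     q6   q2   q7 
   q6     q8   q5   q9 
   q7    q10   q7  q11 
 * q8     q8   q5   q9 
 * q9    q10   q7  q11 
   q10   q12   q9  q11 
   q11   q11  q11  q11 
 * q12   q12   q9  q11 
(> = start, * = accepting)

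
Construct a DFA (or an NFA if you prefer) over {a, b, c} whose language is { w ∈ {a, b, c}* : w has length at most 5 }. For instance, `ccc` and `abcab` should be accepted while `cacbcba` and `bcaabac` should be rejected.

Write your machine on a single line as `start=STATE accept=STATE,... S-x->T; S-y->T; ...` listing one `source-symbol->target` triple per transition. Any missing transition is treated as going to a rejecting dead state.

start=q0; accept=q0,q1,q2,q3,q4,q5; q0-a->q1; q0-b->q1; q0-c->q1; q1-a->q2; q1-b->q2; q1-c->q2; q2-a->q3; q2-b->q3; q2-c->q3; q3-a->q4; q3-b->q4; q3-c->q4; q4-a->q5; q4-b->q5; q4-c->q5; q5-a->q6; q5-b->q6; q5-c->q6; q6-a->q6; q6-b->q6; q6-c->q6

We only need to distinguish lengths 0, 1, …, 5, and '>5'. Chain q0 → q1 → q2 → q3 → q4 → q5 → q6 on every symbol, with q6 looping. Accepting states: {q0, q1, q2, q3, q4, q5}.
A 7-state machine:
        a   b   c  
>* q0   q1  q1  q1 
 * q1   q2  q2  q2 
 * q2   q3  q3  q3 
 * q3   q4  q4  q4 
 * q4   q5  q5  q5 
 * q5   q6  q6  q6 
   q6   q6  q6  q6 
(> = start, * = accepting)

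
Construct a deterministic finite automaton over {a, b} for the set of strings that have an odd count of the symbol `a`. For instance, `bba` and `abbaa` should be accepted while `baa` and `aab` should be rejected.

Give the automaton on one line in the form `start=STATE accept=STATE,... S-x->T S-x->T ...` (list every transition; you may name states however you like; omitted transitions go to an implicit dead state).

start=q0 accept=q1 q0-a->q1 q0-b->q0 q1-a->q0 q1-b->q1

Keep the running count of `a`s modulo 2: each `a` advances along the cycle q0 → q1 → q0 while other symbols loop. Accept at q1.
With 2 states:
        a   b  
>  q0   q1  q0 
 * q1   q0  q1 
(> = start, * = accepting)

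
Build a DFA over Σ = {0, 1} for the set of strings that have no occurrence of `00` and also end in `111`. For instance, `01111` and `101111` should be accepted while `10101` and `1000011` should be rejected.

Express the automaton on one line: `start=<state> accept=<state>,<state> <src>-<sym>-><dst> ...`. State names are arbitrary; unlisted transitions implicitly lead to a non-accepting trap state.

start=q0 accept=q5 q0-0->q1 q0-1->q2 q1-0->q3 q1-1->q2 q2-0->q1 q2-1->q4 q3-0->q3 q3-1->q3 q4-0->q1 q4-1->q5 q5-0->q1 q5-1->q5

Build one automaton per condition and run them in lockstep. The first has 3 states tracking partial matches of the forbidden pattern `00`; the second has 4 states tracking how much of the suffix `111` has currently been matched. A product state is a pair (one from each), accepting exactly when both do. After merging equivalent states the machine shrinks.
6 states suffice.
        0   1  
>  q0   q1  q2 
   q1   q3  q2 
   q2   q1  q4 
   q3   q3  q3 
   q4   q1  q5 
 * q5   q1  q5 
(> = start, * = accepting)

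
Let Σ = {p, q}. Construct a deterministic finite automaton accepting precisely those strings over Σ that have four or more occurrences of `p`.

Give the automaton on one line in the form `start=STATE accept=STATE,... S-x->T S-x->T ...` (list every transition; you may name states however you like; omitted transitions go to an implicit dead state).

Count `p`s, saturating at 5: states s0 through s4 mean 0 through 4 `p`s seen; s5 means more than 4. Each `p` increments (capped at s5); other symbols loop. Accept from {s4, s5}.
A 6-state machine:
        p   q  
>  s0   s1  s0 
   s1   s2  s1 
   s2   s3  s2 
   s3   s4  s3 
 * s4   s5  s4 
 * s5   s5  s5 
(> = start, * = accepting)

start=s0 accept=s4,s5 s0-p->s1 s0-q->s0 s1-p->s2 s1-q->s1 s2-p->s3 s2-q->s2 s3-p->s4 s3-q->s3 s4-p->s5 s4-q->s4 s5-p->s5 s5-q->s5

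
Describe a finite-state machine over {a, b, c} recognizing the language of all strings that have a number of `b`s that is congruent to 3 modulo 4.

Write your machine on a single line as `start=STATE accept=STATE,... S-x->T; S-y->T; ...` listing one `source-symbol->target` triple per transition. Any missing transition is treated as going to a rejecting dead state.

start=q0; accept=q3; q0-a->q0; q0-b->q1; q0-c->q0; q1-a->q1; q1-b->q2; q1-c->q1; q2-a->q2; q2-b->q3; q2-c->q2; q3-a->q3; q3-b->q0; q3-c->q3

The only thing that matters is how many `b`s have appeared, reduced mod 4. Use one state per residue: q0 for 0, …, q3 for 3. Reading `b` moves to the next residue; anything else stays put. q3 is accepting.
A 4-state machine:
        a   b   c  
>  q0   q0  q1  q0 
   q1   q1  q2  q1 
   q2   q2  q3  q2 
 * q3   q3  q0  q3 
(> = start, * = accepting)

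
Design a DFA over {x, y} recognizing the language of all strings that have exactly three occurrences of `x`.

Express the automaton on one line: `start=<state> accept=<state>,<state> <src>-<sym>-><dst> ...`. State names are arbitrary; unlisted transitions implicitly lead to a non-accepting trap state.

Count `x`s, saturating at 4: states A through D mean 0 through 3 `x`s seen; E means more than 3. Each `x` increments (capped at E); other symbols loop. Accept from {D}.
5 states suffice.
       x  y 
>  A   B  A 
   B   C  B 
   C   D  C 
 * D   E  D 
   E   E  E 
(> = start, * = accepting)

start=A accept=D A-x->B A-y->A B-x->C B-y->B C-x->D C-y->C D-x->E D-y->D E-x->E E-y->E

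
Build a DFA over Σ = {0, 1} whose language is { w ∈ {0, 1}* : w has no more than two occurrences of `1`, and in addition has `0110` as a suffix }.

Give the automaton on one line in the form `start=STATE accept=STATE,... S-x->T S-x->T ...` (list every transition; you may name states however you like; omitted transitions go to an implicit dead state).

Handle the two conditions separately and then intersect. The first has 4 states tracking the count of `1`s, saturating at 3; the second has 5 states tracking how much of the suffix `0110` has currently been matched. A product state is a pair (one from each), accepting exactly when both do. After merging equivalent states the machine shrinks.
        0   1  
>  q0   q1  q2 
   q1   q1  q3 
   q2   q2  q2 
   q3   q2  q4 
   q4   q5  q2 
 * q5   q2  q2 
(> = start, * = accepting)

start=q0 accept=q5 q0-0->q1 q0-1->q2 q1-0->q1 q1-1->q3 q2-0->q2 q2-1->q2 q3-0->q2 q3-1->q4 q4-0->q5 q4-1->q2 q5-0->q2 q5-1->q2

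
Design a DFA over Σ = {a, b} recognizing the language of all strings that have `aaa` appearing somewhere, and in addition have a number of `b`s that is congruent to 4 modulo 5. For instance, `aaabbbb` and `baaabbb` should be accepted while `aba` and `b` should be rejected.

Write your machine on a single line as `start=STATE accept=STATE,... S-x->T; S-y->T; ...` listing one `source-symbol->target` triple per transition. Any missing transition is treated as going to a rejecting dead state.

start=q0; accept=q19; q0-a->q1; q0-b->q2; q1-a->q3; q1-b->q2; q2-a->q4; q2-b->q5; q3-a->q6; q3-b->q2; q4-a->q7; q4-b->q5; q5-a->q8; q5-b->q9; q6-a->q6; q6-b->q10; q7-a->q10; q7-b->q5; q8-a->q11; q8-b->q9; q9-a->q12; q9-b->q13; q10-a->q10; q10-b->q14; q11-a->q14; q11-b->q9; q12-a->q15; q12-b->q13; q13-a->q16; q13-b->q0; q14-a->q14; q14-b->q17; q15-a->q17; q15-b->q13; q16-a->q18; q16-b->q0; q17-a->q17; q17-b->q19; q18-a->q19; q18-b->q0; q19-a->q19; q19-b->q6

Run two small machines in parallel and take their product. One (4 states) tracks whether and how much of `aaa` has been seen; the other (5 states) tracks the count of `b`s modulo 5. Each combined state is a pair, one component from each; accept when both components accept.
          a    b  
>  q0     q1   q2 
   q1     q3   q2 
   q2     q4   q5 
   q3     q6   q2 
   q4     q7   q5 
   q5     q8   q9 
   q6     q6  q10 
   q7    q10   q5 
   q8    q11   q9 
   q9    q12  q13 
   q10   q10  q14 
   q11   q14   q9 
   q12   q15  q13 
   q13   q16   q0 
   q14   q14  q17 
   q15   q17  q13 
   q16   q18   q0 
   q17   q17  q19 
   q18   q19   q0 
 * q19   q19   q6 
(> = start, * = accepting)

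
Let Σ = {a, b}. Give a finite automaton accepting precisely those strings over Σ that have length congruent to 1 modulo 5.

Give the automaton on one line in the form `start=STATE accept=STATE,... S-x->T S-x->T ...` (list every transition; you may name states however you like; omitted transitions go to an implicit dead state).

start=q0 accept=q1 q0-a->q1 q0-b->q1 q1-a->q2 q1-b->q2 q2-a->q3 q2-b->q3 q3-a->q4 q3-b->q4 q4-a->q0 q4-b->q0

Count input length modulo 5: every symbol advances one step around the cycle q0 → q1 → q2 → q3 → q4 → q0. Accept at q1.
With 5 states:
        a   b  
>  q0   q1  q1 
 * q1   q2  q2 
   q2   q3  q3 
   q3   q4  q4 
   q4   q0  q0 
(> = start, * = accepting)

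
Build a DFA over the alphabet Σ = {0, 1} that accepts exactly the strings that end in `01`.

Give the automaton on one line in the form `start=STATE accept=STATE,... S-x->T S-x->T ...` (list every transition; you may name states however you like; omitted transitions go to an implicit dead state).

start=A accept=C A-0->B A-1->A B-0->B B-1->C C-0->B C-1->A

Let each state record the length of the longest suffix of the input read so far that is also a prefix of `01`. B means the last symbol is `0`; C means the last 2 symbols are `01`. Accept only at C, where the string currently ends in `01`.
A 3-state machine:
       0  1 
>  A   B  A 
   B   B  C 
 * C   B  A 
(> = start, * = accepting)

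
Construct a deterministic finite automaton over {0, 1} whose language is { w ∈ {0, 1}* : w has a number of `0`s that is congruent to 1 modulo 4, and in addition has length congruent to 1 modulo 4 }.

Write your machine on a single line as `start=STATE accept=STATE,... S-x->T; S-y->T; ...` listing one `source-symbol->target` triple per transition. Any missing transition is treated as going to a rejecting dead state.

start=q0; accept=q1; q0-0->q1; q0-1->q2; q1-0->q3; q1-1->q4; q2-0->q4; q2-1->q5; q3-0->q6; q3-1->q7; q4-0->q7; q4-1->q8; q5-0->q8; q5-1->q9; q6-0->q0; q6-1->q10; q7-0->q10; q7-1->q11; q8-0->q11; q8-1->q12; q9-0->q12; q9-1->q0; q10-0->q2; q10-1->q13; q11-0->q13; q11-1->q14; q12-0->q14; q12-1->q1; q13-0->q5; q13-1->q15; q14-0->q15; q14-1->q3; q15-0->q9; q15-1->q6

Run two small machines in parallel and take their product. The first has 4 states tracking the count of `0`s modulo 4; the second has 4 states tracking the input length modulo 4. A product state is a pair (one from each), accepting exactly when both do.
16 states suffice.
          0    1  
>  q0     q1   q2 
 * q1     q3   q4 
   q2     q4   q5 
   q3     q6   q7 
   q4     q7   q8 
   q5     q8   q9 
   q6     q0  q10 
   q7    q10  q11 
   q8    q11  q12 
   q9    q12   q0 
   q10    q2  q13 
   q11   q13  q14 
   q12   q14   q1 
   q13    q5  q15 
   q14   q15   q3 
   q15    q9   q6 
(> = start, * = accepting)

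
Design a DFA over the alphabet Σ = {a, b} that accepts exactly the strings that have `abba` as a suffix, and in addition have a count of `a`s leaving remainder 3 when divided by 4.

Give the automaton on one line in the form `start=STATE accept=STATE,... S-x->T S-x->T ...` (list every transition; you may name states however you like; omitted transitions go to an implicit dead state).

Handle the two conditions separately and then intersect. The first has 5 states tracking how much of the suffix `abba` has currently been matched; the second has 4 states tracking the count of `a`s modulo 4. A product state is a pair (one from each), accepting exactly when both do. After merging equivalent states the machine shrinks.
        a   b  
>  q0   q1  q0 
   q1   q2  q1 
   q2   q3  q4 
   q3   q0  q3 
   q4   q3  q5 
   q5   q6  q7 
 * q6   q0  q3 
   q7   q3  q7 
(> = start, * = accepting)

start=q0 accept=q6 q0-a->q1 q0-b->q0 q1-a->q2 q1-b->q1 q2-a->q3 q2-b->q4 q3-a->q0 q3-b->q3 q4-a->q3 q4-b->q5 q5-a->q6 q5-b->q7 q6-a->q0 q6-b->q3 q7-a->q3 q7-b->q7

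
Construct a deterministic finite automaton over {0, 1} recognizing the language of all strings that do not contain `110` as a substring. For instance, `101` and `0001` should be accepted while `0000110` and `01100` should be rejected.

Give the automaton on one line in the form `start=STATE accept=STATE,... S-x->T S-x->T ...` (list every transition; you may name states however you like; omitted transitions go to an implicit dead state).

Track partial matches of the forbidden pattern `110`. State s3 is a dead state reached once `110` has occurred; every other state accepts. s0 means no part of `110` is currently matched.
A 4-state machine:
        0   1  
>* s0   s0  s1 
 * s1   s0  s2 
 * s2   s3  s2 
   s3   s3  s3 
(> = start, * = accepting)

start=s0 accept=s0,s1,s2 s0-0->s0 s0-1->s1 s1-0->s0 s1-1->s2 s2-0->s3 s2-1->s2 s3-0->s3 s3-1->s3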